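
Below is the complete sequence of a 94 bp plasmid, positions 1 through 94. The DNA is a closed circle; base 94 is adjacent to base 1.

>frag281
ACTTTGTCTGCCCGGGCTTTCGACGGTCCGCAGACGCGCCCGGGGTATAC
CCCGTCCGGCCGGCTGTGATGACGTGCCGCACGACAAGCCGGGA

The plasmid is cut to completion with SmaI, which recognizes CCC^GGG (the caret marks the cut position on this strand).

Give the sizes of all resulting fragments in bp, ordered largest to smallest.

SmaI sites (CCCGGG) start at positions 11, 39.
SmaI cuts after base 3 of each site, so after positions 13, 41.
Circular molecule, 2 cuts → 2 fragments:
  14–41 → 28 bp
  42–94 then 1–13 → 53 + 13 = 66 bp
Sorted largest to smallest: 66, 28 bp.

66, 28 bp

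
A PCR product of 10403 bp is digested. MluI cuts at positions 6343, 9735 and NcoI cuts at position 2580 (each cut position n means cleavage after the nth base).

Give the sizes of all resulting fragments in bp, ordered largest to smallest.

3763, 3392, 2580, 668 bp

Combined cut positions (sorted): 2580, 6343, 9735.
Linear molecule, 3 cuts → 4 fragments:
  2580 − 0 = 2580 bp
  6343 − 2580 = 3763 bp
  9735 − 6343 = 3392 bp
  10403 − 9735 = 668 bp
Sorted largest to smallest: 3763, 3392, 2580, 668 bp.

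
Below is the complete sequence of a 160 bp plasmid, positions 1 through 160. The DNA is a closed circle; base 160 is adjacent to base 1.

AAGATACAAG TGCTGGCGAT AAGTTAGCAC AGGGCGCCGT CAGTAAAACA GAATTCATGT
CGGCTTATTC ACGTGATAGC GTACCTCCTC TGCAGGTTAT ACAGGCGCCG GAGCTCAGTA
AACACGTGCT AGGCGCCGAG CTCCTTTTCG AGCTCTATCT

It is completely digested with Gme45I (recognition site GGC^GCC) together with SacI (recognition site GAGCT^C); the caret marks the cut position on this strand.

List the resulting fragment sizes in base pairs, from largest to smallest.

Gme45I sites (GGCGCC) start at positions 33, 104, 132.
Gme45I cuts after base 3 of each site, so after positions 35, 106, 134.
SacI sites (GAGCTC) start at positions 111, 138, 150.
SacI cuts after base 5 of each site (before the last base), so after positions 115, 142, 154.
Combined cut positions: 35, 106, 115, 134, 142, 154.
Circular molecule, 6 cuts → 6 fragments:
  36–106 → 71 bp
  107–115 → 9 bp
  116–134 → 19 bp
  135–142 → 8 bp
  143–154 → 12 bp
  155–160 then 1–35 → 6 + 35 = 41 bp
Sorted largest to smallest: 71, 41, 19, 12, 9, 8 bp.

71, 41, 19, 12, 9, 8 bp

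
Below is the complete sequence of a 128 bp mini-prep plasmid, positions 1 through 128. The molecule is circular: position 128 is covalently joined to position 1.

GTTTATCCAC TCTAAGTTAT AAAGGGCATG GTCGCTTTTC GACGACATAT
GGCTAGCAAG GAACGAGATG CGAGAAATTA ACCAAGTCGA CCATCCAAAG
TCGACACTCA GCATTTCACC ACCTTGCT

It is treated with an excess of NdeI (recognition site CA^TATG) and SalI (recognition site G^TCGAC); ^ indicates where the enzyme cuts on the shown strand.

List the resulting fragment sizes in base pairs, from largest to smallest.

75, 39, 14 bp

The NdeI site (CATATG) starts at position 46.
NdeI cuts after base 2 of each site, so after position 47.
SalI sites (GTCGAC) start at positions 86, 100.
SalI cuts after the first base of each site, so after positions 86, 100.
Combined cut positions: 47, 86, 100.
Circular molecule, 3 cuts → 3 fragments:
  48–86 → 39 bp
  87–100 → 14 bp
  101–128 then 1–47 → 28 + 47 = 75 bp
Sorted largest to smallest: 75, 39, 14 bp.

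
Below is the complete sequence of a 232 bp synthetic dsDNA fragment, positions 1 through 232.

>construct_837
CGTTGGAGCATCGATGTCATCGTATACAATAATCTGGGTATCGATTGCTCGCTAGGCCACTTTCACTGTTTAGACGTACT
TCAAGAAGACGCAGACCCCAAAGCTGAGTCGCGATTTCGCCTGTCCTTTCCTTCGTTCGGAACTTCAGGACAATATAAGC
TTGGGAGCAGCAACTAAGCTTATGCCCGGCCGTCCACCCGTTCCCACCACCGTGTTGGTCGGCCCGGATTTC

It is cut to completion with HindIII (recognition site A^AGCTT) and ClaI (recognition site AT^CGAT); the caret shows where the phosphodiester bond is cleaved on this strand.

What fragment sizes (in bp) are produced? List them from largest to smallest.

HindIII sites (AAGCTT) start at positions 157, 176.
HindIII cuts after the first base of each site, so after positions 157, 176.
ClaI sites (ATCGAT) start at positions 10, 40.
ClaI cuts after base 2 of each site, so after positions 11, 41.
Combined cut positions: 11, 41, 157, 176.
Linear molecule, 4 cuts → 5 fragments:
  1–11 → 11 bp
  12–41 → 30 bp
  42–157 → 116 bp
  158–176 → 19 bp
  177–232 → 56 bp
Sorted largest to smallest: 116, 56, 30, 19, 11 bp.

116, 56, 30, 19, 11 bp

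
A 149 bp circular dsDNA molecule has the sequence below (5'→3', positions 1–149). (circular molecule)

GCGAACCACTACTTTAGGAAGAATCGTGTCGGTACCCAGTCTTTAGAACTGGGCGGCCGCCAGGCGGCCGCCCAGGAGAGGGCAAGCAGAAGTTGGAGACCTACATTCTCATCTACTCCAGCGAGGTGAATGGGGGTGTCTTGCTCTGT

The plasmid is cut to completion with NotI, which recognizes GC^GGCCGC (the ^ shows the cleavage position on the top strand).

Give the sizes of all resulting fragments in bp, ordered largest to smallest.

NotI sites (GCGGCCGC) start at positions 53, 64.
NotI cuts after base 2 of each site, so after positions 54, 65.
Circular molecule, 2 cuts → 2 fragments:
  55–65 → 11 bp
  66–149 then 1–54 → 84 + 54 = 138 bp
Sorted largest to smallest: 138, 11 bp.

138, 11 bp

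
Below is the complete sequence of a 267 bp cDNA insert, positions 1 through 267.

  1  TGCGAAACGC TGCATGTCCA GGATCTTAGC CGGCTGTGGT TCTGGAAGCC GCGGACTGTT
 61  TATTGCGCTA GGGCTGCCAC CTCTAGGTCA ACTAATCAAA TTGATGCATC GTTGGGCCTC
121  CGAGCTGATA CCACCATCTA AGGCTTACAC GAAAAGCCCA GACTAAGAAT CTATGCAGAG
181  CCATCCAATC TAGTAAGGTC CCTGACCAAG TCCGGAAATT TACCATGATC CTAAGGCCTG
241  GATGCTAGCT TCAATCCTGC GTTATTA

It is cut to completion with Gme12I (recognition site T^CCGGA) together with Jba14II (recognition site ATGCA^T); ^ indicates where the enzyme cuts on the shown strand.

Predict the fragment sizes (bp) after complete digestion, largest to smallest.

108, 103, 56 bp

The Gme12I site (TCCGGA) starts at position 211.
Gme12I cuts after the first base of each site, so after position 211.
The Jba14II site (ATGCAT) starts at position 104.
Jba14II cuts after base 5 of each site (before the last base), so after position 108.
Combined cut positions: 108, 211.
Linear molecule, 2 cuts → 3 fragments:
  1–108 → 108 bp
  109–211 → 103 bp
  212–267 → 56 bp
Sorted largest to smallest: 108, 103, 56 bp.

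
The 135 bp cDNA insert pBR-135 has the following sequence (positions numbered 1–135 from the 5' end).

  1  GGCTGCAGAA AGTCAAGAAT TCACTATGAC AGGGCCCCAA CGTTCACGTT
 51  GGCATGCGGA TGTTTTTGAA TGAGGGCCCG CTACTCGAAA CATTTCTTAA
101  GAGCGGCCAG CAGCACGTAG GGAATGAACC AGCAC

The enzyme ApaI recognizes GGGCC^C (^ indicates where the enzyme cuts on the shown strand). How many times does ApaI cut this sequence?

2

GGGCCC occurs starting at positions 32, 74.
ApaI cuts at 2 sites.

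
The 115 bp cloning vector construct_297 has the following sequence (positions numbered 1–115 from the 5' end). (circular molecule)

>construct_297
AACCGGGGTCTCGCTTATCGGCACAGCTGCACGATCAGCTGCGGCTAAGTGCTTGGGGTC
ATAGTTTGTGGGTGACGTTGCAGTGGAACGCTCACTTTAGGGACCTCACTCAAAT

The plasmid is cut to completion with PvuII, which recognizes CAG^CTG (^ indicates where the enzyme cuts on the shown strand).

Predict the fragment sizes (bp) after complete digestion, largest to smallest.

103, 12 bp

PvuII sites (CAGCTG) start at positions 24, 36.
PvuII cuts after base 3 of each site, so after positions 26, 38.
Circular molecule, 2 cuts → 2 fragments:
  27–38 → 12 bp
  39–115 then 1–26 → 77 + 26 = 103 bp
Sorted largest to smallest: 103, 12 bp.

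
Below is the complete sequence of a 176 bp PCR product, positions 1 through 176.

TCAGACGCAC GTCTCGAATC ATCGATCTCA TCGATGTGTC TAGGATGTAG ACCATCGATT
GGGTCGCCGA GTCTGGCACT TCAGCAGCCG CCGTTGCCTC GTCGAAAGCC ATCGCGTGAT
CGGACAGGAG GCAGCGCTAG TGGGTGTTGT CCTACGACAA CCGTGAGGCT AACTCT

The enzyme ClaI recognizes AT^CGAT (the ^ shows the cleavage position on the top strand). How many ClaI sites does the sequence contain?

ATCGAT occurs starting at positions 21, 30, 54.
ClaI cuts at 3 sites.

3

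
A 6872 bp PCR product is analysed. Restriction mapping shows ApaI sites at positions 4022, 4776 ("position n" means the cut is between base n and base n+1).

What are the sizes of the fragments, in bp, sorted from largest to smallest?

Linear molecule, 2 cuts → 3 fragments:
  4022 − 0 = 4022 bp
  4776 − 4022 = 754 bp
  6872 − 4776 = 2096 bp
Sorted largest to smallest: 4022, 2096, 754 bp.

4022, 2096, 754 bp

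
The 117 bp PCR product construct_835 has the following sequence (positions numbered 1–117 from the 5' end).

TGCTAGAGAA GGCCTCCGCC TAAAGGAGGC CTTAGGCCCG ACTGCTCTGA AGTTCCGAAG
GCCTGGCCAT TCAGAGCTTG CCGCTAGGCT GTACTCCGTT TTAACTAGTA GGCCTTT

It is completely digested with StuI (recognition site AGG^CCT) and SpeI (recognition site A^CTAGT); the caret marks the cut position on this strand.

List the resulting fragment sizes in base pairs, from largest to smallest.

43, 32, 17, 12, 8, 5 bp

StuI sites (AGGCCT) start at positions 10, 27, 59, 110.
StuI cuts after base 3 of each site, so after positions 12, 29, 61, 112.
The SpeI site (ACTAGT) starts at position 104.
SpeI cuts after the first base of each site, so after position 104.
Combined cut positions: 12, 29, 61, 104, 112.
Linear molecule, 5 cuts → 6 fragments:
  1–12 → 12 bp
  13–29 → 17 bp
  30–61 → 32 bp
  62–104 → 43 bp
  105–112 → 8 bp
  113–117 → 5 bp
Sorted largest to smallest: 43, 32, 17, 12, 8, 5 bp.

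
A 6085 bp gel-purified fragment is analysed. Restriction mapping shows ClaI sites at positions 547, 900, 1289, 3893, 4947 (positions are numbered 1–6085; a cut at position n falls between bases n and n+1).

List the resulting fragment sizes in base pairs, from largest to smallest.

2604, 1138, 1054, 547, 389, 353 bp

Linear molecule, 5 cuts → 6 fragments:
  547 − 0 = 547 bp
  900 − 547 = 353 bp
  1289 − 900 = 389 bp
  3893 − 1289 = 2604 bp
  4947 − 3893 = 1054 bp
  6085 − 4947 = 1138 bp
Sorted largest to smallest: 2604, 1138, 1054, 547, 389, 353 bp.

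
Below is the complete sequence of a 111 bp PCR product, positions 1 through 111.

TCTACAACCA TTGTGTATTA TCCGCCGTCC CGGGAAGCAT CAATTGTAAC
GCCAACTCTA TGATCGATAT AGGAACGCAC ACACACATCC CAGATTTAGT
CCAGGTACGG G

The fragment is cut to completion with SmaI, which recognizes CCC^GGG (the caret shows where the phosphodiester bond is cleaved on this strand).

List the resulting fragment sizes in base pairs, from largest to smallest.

The SmaI site (CCCGGG) starts at position 29.
SmaI cuts after base 3 of each site, so after position 31.
Linear molecule, 1 cut → 2 fragments:
  1–31 → 31 bp
  32–111 → 80 bp
Sorted largest to smallest: 80, 31 bp.

80, 31 bp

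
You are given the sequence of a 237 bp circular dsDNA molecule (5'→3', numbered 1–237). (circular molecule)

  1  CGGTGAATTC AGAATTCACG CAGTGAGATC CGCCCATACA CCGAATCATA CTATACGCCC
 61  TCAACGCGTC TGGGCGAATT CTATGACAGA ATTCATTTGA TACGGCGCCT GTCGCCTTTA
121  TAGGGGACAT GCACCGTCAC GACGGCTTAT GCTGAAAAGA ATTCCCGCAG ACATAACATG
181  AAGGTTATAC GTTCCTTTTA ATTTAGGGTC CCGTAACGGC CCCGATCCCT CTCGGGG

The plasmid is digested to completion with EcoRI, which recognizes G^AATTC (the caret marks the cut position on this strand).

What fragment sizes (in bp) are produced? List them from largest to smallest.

83, 70, 64, 13, 7 bp

EcoRI sites (GAATTC) start at positions 5, 12, 76, 89, 159.
EcoRI cuts after the first base of each site, so after positions 5, 12, 76, 89, 159.
Circular molecule, 5 cuts → 5 fragments:
  6–12 → 7 bp
  13–76 → 64 bp
  77–89 → 13 bp
  90–159 → 70 bp
  160–237 then 1–5 → 78 + 5 = 83 bp
Sorted largest to smallest: 83, 70, 64, 13, 7 bp.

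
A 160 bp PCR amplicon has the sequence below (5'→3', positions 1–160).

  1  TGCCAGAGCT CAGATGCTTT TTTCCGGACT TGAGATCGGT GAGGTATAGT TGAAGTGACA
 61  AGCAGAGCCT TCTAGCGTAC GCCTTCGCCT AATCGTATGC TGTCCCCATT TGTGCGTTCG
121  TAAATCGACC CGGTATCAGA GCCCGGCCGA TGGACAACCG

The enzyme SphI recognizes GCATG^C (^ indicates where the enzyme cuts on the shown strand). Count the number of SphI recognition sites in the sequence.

0

No occurrence of GCATGC is present in the sequence.
SphI does not cut: 0 sites.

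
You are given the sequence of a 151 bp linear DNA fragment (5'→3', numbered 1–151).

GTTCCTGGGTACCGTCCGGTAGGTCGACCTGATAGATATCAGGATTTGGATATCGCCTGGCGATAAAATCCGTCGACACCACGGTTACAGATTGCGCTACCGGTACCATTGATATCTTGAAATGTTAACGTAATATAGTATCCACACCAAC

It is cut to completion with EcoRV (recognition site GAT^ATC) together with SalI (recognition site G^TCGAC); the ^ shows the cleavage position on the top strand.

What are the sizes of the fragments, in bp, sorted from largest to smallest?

EcoRV sites (GATATC) start at positions 35, 49, 111.
EcoRV cuts after base 3 of each site, so after positions 37, 51, 113.
SalI sites (GTCGAC) start at positions 23, 72.
SalI cuts after the first base of each site, so after positions 23, 72.
Combined cut positions: 23, 37, 51, 72, 113.
Linear molecule, 5 cuts → 6 fragments:
  1–23 → 23 bp
  24–37 → 14 bp
  38–51 → 14 bp
  52–72 → 21 bp
  73–113 → 41 bp
  114–151 → 38 bp
Sorted largest to smallest: 41, 38, 23, 21, 14, 14 bp.

41, 38, 23, 21, 14, 14 bp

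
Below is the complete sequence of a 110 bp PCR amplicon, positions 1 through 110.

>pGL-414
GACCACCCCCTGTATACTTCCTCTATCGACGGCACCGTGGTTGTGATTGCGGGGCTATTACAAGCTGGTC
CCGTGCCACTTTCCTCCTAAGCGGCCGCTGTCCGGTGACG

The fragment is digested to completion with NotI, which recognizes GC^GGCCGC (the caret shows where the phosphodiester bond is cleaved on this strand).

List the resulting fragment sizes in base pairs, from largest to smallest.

The NotI site (GCGGCCGC) starts at position 91.
NotI cuts after base 2 of each site, so after position 92.
Linear molecule, 1 cut → 2 fragments:
  1–92 → 92 bp
  93–110 → 18 bp
Sorted largest to smallest: 92, 18 bp.

92, 18 bp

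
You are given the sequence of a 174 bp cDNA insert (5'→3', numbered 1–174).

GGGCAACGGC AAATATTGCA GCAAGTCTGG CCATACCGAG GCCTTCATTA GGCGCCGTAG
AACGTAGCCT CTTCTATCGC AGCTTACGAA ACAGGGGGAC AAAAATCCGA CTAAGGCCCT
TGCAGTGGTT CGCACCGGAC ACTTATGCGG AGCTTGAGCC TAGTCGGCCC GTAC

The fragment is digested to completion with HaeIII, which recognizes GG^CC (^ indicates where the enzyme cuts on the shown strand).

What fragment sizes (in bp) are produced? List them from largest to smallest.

75, 51, 30, 11, 7 bp

HaeIII sites (GGCC) start at positions 29, 40, 115, 166.
HaeIII cuts after base 2 of each site, so after positions 30, 41, 116, 167.
Linear molecule, 4 cuts → 5 fragments:
  1–30 → 30 bp
  31–41 → 11 bp
  42–116 → 75 bp
  117–167 → 51 bp
  168–174 → 7 bp
Sorted largest to smallest: 75, 51, 30, 11, 7 bp.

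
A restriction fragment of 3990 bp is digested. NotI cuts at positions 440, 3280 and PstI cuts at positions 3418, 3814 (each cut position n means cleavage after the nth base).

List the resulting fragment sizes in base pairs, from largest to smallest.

Combined cut positions (sorted): 440, 3280, 3418, 3814.
Linear molecule, 4 cuts → 5 fragments:
  440 − 0 = 440 bp
  3280 − 440 = 2840 bp
  3418 − 3280 = 138 bp
  3814 − 3418 = 396 bp
  3990 − 3814 = 176 bp
Sorted largest to smallest: 2840, 440, 396, 176, 138 bp.

2840, 440, 396, 176, 138 bp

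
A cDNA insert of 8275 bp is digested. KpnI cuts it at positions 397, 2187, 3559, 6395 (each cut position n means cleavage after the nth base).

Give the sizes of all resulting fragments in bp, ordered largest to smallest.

2836, 1880, 1790, 1372, 397 bp

Linear molecule, 4 cuts → 5 fragments:
  397 − 0 = 397 bp
  2187 − 397 = 1790 bp
  3559 − 2187 = 1372 bp
  6395 − 3559 = 2836 bp
  8275 − 6395 = 1880 bp
Sorted largest to smallest: 2836, 1880, 1790, 1372, 397 bp.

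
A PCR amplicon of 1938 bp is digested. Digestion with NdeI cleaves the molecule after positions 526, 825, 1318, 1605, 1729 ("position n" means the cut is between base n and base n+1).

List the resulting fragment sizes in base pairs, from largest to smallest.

Linear molecule, 5 cuts → 6 fragments:
  526 − 0 = 526 bp
  825 − 526 = 299 bp
  1318 − 825 = 493 bp
  1605 − 1318 = 287 bp
  1729 − 1605 = 124 bp
  1938 − 1729 = 209 bp
Sorted largest to smallest: 526, 493, 299, 287, 209, 124 bp.

526, 493, 299, 287, 209, 124 bp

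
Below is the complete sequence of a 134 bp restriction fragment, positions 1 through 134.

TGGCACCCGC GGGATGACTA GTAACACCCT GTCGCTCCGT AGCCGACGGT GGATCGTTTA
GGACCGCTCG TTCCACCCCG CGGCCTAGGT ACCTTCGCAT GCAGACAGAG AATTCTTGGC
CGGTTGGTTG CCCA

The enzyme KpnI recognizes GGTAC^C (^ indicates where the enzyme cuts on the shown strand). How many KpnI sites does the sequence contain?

1

GGTACC occurs starting at position 88.
KpnI cuts at 1 site.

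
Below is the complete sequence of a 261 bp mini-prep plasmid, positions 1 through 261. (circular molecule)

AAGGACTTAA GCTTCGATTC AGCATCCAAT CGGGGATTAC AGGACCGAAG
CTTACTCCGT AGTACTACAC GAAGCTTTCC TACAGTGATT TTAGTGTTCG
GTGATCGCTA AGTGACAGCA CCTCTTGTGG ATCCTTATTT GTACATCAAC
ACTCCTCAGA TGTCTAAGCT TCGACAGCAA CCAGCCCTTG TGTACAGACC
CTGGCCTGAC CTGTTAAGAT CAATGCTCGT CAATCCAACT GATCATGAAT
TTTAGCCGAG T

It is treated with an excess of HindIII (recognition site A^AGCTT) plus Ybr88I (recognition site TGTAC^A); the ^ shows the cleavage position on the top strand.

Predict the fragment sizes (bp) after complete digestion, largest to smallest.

HindIII sites (AAGCTT) start at positions 9, 48, 72, 166.
HindIII cuts after the first base of each site, so after positions 9, 48, 72, 166.
Ybr88I sites (TGTACA) start at positions 140, 191.
Ybr88I cuts after base 5 of each site (before the last base), so after positions 144, 195.
Combined cut positions: 9, 48, 72, 144, 166, 195.
Circular molecule, 6 cuts → 6 fragments:
  10–48 → 39 bp
  49–72 → 24 bp
  73–144 → 72 bp
  145–166 → 22 bp
  167–195 → 29 bp
  196–261 then 1–9 → 66 + 9 = 75 bp
Sorted largest to smallest: 75, 72, 39, 29, 24, 22 bp.

75, 72, 39, 29, 24, 22 bp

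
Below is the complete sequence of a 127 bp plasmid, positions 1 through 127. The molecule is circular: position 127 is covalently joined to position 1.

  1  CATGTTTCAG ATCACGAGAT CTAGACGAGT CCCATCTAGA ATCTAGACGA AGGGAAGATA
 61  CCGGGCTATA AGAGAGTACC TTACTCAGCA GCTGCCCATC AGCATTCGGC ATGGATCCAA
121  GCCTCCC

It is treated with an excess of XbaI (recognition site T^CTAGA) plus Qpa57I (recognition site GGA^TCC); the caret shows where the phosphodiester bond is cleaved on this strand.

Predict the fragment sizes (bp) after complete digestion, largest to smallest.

73, 32, 15, 7 bp

XbaI sites (TCTAGA) start at positions 20, 35, 42.
XbaI cuts after the first base of each site, so after positions 20, 35, 42.
The Qpa57I site (GGATCC) starts at position 113.
Qpa57I cuts after base 3 of each site, so after position 115.
Combined cut positions: 20, 35, 42, 115.
Circular molecule, 4 cuts → 4 fragments:
  21–35 → 15 bp
  36–42 → 7 bp
  43–115 → 73 bp
  116–127 then 1–20 → 12 + 20 = 32 bp
Sorted largest to smallest: 73, 32, 15, 7 bp.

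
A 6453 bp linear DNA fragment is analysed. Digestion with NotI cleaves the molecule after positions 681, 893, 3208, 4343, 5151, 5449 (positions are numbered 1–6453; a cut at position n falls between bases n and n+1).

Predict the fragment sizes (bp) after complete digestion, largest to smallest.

2315, 1135, 1004, 808, 681, 298, 212 bp

Linear molecule, 6 cuts → 7 fragments:
  681 − 0 = 681 bp
  893 − 681 = 212 bp
  3208 − 893 = 2315 bp
  4343 − 3208 = 1135 bp
  5151 − 4343 = 808 bp
  5449 − 5151 = 298 bp
  6453 − 5449 = 1004 bp
Sorted largest to smallest: 2315, 1135, 1004, 808, 681, 298, 212 bp.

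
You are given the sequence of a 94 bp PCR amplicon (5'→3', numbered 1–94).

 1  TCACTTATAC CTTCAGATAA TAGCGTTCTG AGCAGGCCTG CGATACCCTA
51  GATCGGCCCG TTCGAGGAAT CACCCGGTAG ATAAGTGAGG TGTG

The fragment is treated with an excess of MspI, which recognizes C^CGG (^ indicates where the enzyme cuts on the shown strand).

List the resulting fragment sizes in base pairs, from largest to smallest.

74, 20 bp

The MspI site (CCGG) starts at position 74.
MspI cuts after the first base of each site, so after position 74.
Linear molecule, 1 cut → 2 fragments:
  1–74 → 74 bp
  75–94 → 20 bp
Sorted largest to smallest: 74, 20 bp.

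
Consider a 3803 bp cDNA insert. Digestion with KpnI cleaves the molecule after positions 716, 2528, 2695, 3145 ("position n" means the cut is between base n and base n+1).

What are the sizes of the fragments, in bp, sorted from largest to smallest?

Linear molecule, 4 cuts → 5 fragments:
  716 − 0 = 716 bp
  2528 − 716 = 1812 bp
  2695 − 2528 = 167 bp
  3145 − 2695 = 450 bp
  3803 − 3145 = 658 bp
Sorted largest to smallest: 1812, 716, 658, 450, 167 bp.

1812, 716, 658, 450, 167 bp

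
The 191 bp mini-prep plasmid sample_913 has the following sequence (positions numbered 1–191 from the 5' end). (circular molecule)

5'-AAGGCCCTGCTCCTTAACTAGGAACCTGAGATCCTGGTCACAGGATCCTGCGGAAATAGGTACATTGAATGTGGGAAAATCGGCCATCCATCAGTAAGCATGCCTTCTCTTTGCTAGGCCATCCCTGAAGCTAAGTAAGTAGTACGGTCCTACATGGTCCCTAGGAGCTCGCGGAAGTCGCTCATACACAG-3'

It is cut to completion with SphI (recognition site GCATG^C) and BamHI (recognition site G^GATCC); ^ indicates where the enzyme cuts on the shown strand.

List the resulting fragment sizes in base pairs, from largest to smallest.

132, 59 bp

The SphI site (GCATGC) starts at position 98.
SphI cuts after base 5 of each site (before the last base), so after position 102.
The BamHI site (GGATCC) starts at position 43.
BamHI cuts after the first base of each site, so after position 43.
Combined cut positions: 43, 102.
Circular molecule, 2 cuts → 2 fragments:
  44–102 → 59 bp
  103–191 then 1–43 → 89 + 43 = 132 bp
Sorted largest to smallest: 132, 59 bp.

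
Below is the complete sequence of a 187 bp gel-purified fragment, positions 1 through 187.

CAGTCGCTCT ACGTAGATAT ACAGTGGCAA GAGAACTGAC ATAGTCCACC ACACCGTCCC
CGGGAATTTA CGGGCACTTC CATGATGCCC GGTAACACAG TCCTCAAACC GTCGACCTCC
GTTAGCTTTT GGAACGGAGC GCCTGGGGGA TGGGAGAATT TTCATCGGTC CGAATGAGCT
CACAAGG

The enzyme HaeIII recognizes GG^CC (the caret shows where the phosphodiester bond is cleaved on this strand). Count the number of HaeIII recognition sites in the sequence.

0

No occurrence of GGCC is present in the sequence.
HaeIII does not cut: 0 sites.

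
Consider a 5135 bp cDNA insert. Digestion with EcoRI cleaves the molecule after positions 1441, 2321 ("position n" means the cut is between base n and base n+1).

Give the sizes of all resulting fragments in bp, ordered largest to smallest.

2814, 1441, 880 bp

Linear molecule, 2 cuts → 3 fragments:
  1441 − 0 = 1441 bp
  2321 − 1441 = 880 bp
  5135 − 2321 = 2814 bp
Sorted largest to smallest: 2814, 1441, 880 bp.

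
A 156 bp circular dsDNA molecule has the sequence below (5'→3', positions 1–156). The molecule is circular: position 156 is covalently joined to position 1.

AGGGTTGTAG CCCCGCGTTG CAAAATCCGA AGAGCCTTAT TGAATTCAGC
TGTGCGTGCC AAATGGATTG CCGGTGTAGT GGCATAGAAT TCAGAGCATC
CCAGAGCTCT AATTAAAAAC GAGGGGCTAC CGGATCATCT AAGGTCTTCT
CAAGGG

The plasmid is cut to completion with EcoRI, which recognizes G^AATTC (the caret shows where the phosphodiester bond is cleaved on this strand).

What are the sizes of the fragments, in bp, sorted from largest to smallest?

EcoRI sites (GAATTC) start at positions 42, 87.
EcoRI cuts after the first base of each site, so after positions 42, 87.
Circular molecule, 2 cuts → 2 fragments:
  43–87 → 45 bp
  88–156 then 1–42 → 69 + 42 = 111 bp
Sorted largest to smallest: 111, 45 bp.

111, 45 bp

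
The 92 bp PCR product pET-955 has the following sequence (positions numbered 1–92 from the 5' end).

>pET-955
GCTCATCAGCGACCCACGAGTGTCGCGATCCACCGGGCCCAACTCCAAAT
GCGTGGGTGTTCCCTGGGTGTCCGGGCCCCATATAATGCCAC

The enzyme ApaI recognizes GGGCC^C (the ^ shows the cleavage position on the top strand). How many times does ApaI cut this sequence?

GGGCCC occurs starting at positions 35, 74.
ApaI cuts at 2 sites.

2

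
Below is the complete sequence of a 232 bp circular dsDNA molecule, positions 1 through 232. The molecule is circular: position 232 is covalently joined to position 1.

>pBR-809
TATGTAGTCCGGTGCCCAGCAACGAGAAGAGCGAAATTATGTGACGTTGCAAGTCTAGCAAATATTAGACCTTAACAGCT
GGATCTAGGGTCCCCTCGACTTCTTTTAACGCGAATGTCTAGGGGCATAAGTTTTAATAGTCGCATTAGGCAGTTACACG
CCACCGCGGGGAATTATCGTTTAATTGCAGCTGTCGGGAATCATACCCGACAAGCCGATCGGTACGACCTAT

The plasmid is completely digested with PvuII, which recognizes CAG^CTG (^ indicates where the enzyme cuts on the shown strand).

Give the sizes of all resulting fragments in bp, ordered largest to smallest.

PvuII sites (CAGCTG) start at positions 76, 188.
PvuII cuts after base 3 of each site, so after positions 78, 190.
Circular molecule, 2 cuts → 2 fragments:
  79–190 → 112 bp
  191–232 then 1–78 → 42 + 78 = 120 bp
Sorted largest to smallest: 120, 112 bp.

120, 112 bp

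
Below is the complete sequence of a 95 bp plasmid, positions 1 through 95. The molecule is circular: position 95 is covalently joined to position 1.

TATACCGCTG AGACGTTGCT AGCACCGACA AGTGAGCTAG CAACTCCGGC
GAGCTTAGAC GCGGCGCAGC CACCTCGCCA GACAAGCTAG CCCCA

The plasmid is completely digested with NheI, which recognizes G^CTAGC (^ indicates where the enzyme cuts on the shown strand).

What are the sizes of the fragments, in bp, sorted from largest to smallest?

50, 27, 18 bp

NheI sites (GCTAGC) start at positions 18, 36, 86.
NheI cuts after the first base of each site, so after positions 18, 36, 86.
Circular molecule, 3 cuts → 3 fragments:
  19–36 → 18 bp
  37–86 → 50 bp
  87–95 then 1–18 → 9 + 18 = 27 bp
Sorted largest to smallest: 50, 27, 18 bp.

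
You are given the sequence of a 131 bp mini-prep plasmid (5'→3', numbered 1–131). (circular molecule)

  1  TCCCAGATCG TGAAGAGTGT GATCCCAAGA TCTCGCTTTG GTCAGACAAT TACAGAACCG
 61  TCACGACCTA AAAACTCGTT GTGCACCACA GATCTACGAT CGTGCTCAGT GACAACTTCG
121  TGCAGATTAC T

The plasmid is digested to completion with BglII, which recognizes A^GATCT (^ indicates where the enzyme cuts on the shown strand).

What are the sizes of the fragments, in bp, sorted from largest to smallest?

BglII sites (AGATCT) start at positions 28, 90.
BglII cuts after the first base of each site, so after positions 28, 90.
Circular molecule, 2 cuts → 2 fragments:
  29–90 → 62 bp
  91–131 then 1–28 → 41 + 28 = 69 bp
Sorted largest to smallest: 69, 62 bp.

69, 62 bp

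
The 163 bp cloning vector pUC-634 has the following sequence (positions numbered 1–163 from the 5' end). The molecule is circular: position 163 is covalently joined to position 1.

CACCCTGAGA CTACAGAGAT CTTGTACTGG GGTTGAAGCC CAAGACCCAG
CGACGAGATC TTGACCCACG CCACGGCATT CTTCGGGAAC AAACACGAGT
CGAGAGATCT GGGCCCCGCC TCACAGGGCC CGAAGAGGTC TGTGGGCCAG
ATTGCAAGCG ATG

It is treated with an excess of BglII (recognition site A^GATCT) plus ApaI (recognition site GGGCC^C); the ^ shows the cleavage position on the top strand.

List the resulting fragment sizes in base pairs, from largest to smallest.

BglII sites (AGATCT) start at positions 17, 56, 105.
BglII cuts after the first base of each site, so after positions 17, 56, 105.
ApaI sites (GGGCCC) start at positions 111, 126.
ApaI cuts after base 5 of each site (before the last base), so after positions 115, 130.
Combined cut positions: 17, 56, 105, 115, 130.
Circular molecule, 5 cuts → 5 fragments:
  18–56 → 39 bp
  57–105 → 49 bp
  106–115 → 10 bp
  116–130 → 15 bp
  131–163 then 1–17 → 33 + 17 = 50 bp
Sorted largest to smallest: 50, 49, 39, 15, 10 bp.

50, 49, 39, 15, 10 bp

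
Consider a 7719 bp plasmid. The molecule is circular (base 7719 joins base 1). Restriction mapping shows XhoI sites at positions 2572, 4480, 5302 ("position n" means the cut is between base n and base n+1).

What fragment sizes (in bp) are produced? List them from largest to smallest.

Circular molecule, 3 cuts → 3 fragments:
  4480 − 2572 = 1908 bp
  5302 − 4480 = 822 bp
  wrap: 7719 − 5302 + 2572 = 4989 bp
Sorted largest to smallest: 4989, 1908, 822 bp.

4989, 1908, 822 bp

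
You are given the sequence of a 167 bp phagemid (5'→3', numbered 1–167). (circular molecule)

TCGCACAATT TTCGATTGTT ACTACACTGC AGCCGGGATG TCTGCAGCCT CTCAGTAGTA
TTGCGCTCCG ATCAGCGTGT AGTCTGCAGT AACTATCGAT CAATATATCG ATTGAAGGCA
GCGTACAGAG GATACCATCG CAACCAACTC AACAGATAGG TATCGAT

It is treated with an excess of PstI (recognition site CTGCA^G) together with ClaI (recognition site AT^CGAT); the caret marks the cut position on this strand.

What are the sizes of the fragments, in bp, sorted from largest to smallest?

PstI sites (CTGCAG) start at positions 27, 42, 84.
PstI cuts after base 5 of each site (before the last base), so after positions 31, 46, 88.
ClaI sites (ATCGAT) start at positions 95, 107, 162.
ClaI cuts after base 2 of each site, so after positions 96, 108, 163.
Combined cut positions: 31, 46, 88, 96, 108, 163.
Circular molecule, 6 cuts → 6 fragments:
  32–46 → 15 bp
  47–88 → 42 bp
  89–96 → 8 bp
  97–108 → 12 bp
  109–163 → 55 bp
  164–167 then 1–31 → 4 + 31 = 35 bp
Sorted largest to smallest: 55, 42, 35, 15, 12, 8 bp.

55, 42, 35, 15, 12, 8 bp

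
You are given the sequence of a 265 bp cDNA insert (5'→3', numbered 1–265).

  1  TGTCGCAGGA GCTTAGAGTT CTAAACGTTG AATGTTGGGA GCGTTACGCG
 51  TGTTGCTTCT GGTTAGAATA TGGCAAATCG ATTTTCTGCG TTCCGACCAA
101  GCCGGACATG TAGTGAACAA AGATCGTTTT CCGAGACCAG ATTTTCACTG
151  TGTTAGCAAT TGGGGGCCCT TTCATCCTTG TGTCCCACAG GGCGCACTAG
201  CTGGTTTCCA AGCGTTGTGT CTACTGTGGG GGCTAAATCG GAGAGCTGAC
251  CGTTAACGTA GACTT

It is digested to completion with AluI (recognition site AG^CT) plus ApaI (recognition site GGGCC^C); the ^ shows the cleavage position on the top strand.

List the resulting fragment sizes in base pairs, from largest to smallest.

157, 45, 32, 20, 11 bp

AluI sites (AGCT) start at positions 10, 199, 244.
AluI cuts after base 2 of each site, so after positions 11, 200, 245.
The ApaI site (GGGCCC) starts at position 164.
ApaI cuts after base 5 of each site (before the last base), so after position 168.
Combined cut positions: 11, 168, 200, 245.
Linear molecule, 4 cuts → 5 fragments:
  1–11 → 11 bp
  12–168 → 157 bp
  169–200 → 32 bp
  201–245 → 45 bp
  246–265 → 20 bp
Sorted largest to smallest: 157, 45, 32, 20, 11 bp.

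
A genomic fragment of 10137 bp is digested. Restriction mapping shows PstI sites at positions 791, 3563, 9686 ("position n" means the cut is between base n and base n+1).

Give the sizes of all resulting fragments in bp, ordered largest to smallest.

Linear molecule, 3 cuts → 4 fragments:
  791 − 0 = 791 bp
  3563 − 791 = 2772 bp
  9686 − 3563 = 6123 bp
  10137 − 9686 = 451 bp
Sorted largest to smallest: 6123, 2772, 791, 451 bp.

6123, 2772, 791, 451 bp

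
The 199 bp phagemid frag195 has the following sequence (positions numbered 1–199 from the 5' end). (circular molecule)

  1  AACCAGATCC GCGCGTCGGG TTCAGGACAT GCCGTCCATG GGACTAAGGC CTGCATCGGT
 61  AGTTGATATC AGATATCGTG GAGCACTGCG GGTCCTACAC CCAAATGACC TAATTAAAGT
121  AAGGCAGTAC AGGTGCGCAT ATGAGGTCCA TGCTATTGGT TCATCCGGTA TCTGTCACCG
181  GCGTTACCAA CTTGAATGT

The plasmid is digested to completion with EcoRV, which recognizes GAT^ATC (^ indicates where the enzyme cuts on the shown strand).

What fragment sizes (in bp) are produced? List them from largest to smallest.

EcoRV sites (GATATC) start at positions 65, 72.
EcoRV cuts after base 3 of each site, so after positions 67, 74.
Circular molecule, 2 cuts → 2 fragments:
  68–74 → 7 bp
  75–199 then 1–67 → 125 + 67 = 192 bp
Sorted largest to smallest: 192, 7 bp.

192, 7 bp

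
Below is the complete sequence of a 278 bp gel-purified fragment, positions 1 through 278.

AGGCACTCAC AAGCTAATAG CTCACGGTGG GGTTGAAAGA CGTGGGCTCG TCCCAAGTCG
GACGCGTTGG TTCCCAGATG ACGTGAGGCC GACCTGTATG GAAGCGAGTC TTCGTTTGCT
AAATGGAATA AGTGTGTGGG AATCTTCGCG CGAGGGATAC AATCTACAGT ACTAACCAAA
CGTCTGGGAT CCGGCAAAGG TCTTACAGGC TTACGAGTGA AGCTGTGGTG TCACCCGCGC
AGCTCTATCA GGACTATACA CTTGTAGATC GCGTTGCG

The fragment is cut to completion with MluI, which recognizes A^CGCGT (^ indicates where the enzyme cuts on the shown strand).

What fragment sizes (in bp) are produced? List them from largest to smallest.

The MluI site (ACGCGT) starts at position 62.
MluI cuts after the first base of each site, so after position 62.
Linear molecule, 1 cut → 2 fragments:
  1–62 → 62 bp
  63–278 → 216 bp
Sorted largest to smallest: 216, 62 bp.

216, 62 bp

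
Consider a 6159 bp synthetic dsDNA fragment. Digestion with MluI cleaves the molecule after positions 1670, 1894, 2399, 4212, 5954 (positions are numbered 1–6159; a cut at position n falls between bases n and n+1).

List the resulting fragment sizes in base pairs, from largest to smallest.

1813, 1742, 1670, 505, 224, 205 bp

Linear molecule, 5 cuts → 6 fragments:
  1670 − 0 = 1670 bp
  1894 − 1670 = 224 bp
  2399 − 1894 = 505 bp
  4212 − 2399 = 1813 bp
  5954 − 4212 = 1742 bp
  6159 − 5954 = 205 bp
Sorted largest to smallest: 1813, 1742, 1670, 505, 224, 205 bp.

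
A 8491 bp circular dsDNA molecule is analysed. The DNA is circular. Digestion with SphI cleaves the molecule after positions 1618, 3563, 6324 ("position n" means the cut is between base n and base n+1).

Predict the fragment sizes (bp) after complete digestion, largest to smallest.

3785, 2761, 1945 bp

Circular molecule, 3 cuts → 3 fragments:
  3563 − 1618 = 1945 bp
  6324 − 3563 = 2761 bp
  wrap: 8491 − 6324 + 1618 = 3785 bp
Sorted largest to smallest: 3785, 2761, 1945 bp.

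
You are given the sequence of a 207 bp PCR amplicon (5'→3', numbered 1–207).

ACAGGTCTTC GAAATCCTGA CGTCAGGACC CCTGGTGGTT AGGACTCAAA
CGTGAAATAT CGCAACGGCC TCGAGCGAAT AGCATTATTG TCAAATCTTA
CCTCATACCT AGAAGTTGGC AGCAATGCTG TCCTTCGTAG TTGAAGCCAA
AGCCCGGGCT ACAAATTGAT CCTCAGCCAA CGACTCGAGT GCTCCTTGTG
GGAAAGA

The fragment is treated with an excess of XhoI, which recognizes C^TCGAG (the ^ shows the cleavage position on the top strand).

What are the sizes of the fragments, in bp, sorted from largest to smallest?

114, 70, 23 bp

XhoI sites (CTCGAG) start at positions 70, 184.
XhoI cuts after the first base of each site, so after positions 70, 184.
Linear molecule, 2 cuts → 3 fragments:
  1–70 → 70 bp
  71–184 → 114 bp
  185–207 → 23 bp
Sorted largest to smallest: 114, 70, 23 bp.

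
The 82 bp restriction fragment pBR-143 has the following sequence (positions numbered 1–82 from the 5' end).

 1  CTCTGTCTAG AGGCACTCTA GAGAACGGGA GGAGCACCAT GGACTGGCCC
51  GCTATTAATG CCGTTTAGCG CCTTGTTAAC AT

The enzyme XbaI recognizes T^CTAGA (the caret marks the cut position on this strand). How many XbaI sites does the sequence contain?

TCTAGA occurs starting at positions 6, 17.
XbaI cuts at 2 sites.

2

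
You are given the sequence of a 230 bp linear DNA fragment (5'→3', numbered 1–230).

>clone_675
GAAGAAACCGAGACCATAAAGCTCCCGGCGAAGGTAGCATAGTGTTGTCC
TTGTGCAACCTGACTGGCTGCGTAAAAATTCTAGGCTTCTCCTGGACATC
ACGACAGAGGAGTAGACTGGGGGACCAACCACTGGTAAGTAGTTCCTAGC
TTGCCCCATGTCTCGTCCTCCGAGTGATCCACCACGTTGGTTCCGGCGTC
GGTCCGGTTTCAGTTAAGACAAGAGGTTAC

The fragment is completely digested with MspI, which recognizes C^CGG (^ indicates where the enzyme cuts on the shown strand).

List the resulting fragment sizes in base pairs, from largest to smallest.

168, 26, 25, 11 bp

MspI sites (CCGG) start at positions 25, 193, 204.
MspI cuts after the first base of each site, so after positions 25, 193, 204.
Linear molecule, 3 cuts → 4 fragments:
  1–25 → 25 bp
  26–193 → 168 bp
  194–204 → 11 bp
  205–230 → 26 bp
Sorted largest to smallest: 168, 26, 25, 11 bp.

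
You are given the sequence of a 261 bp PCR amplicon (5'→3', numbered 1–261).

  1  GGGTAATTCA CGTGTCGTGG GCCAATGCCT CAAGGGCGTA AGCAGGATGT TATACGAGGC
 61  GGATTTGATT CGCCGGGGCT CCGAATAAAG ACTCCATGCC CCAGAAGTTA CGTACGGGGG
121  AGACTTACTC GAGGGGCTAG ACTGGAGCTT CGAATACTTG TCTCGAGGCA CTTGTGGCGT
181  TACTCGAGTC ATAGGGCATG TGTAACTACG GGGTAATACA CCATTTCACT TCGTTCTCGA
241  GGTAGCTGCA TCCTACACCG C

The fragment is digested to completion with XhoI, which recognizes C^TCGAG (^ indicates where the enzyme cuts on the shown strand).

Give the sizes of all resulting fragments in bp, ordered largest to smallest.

XhoI sites (CTCGAG) start at positions 128, 162, 183, 236.
XhoI cuts after the first base of each site, so after positions 128, 162, 183, 236.
Linear molecule, 4 cuts → 5 fragments:
  1–128 → 128 bp
  129–162 → 34 bp
  163–183 → 21 bp
  184–236 → 53 bp
  237–261 → 25 bp
Sorted largest to smallest: 128, 53, 34, 25, 21 bp.

128, 53, 34, 25, 21 bp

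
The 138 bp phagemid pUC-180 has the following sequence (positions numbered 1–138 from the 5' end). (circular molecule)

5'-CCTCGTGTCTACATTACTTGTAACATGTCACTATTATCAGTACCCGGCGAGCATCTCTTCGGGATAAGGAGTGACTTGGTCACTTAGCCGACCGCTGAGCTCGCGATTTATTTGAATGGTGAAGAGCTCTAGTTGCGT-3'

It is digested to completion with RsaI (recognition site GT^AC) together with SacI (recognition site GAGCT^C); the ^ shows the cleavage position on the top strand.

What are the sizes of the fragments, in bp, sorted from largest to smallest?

The RsaI site (GTAC) starts at position 40.
RsaI cuts after base 2 of each site, so after position 41.
SacI sites (GAGCTC) start at positions 97, 124.
SacI cuts after base 5 of each site (before the last base), so after positions 101, 128.
Combined cut positions: 41, 101, 128.
Circular molecule, 3 cuts → 3 fragments:
  42–101 → 60 bp
  102–128 → 27 bp
  129–138 then 1–41 → 10 + 41 = 51 bp
Sorted largest to smallest: 60, 51, 27 bp.

60, 51, 27 bp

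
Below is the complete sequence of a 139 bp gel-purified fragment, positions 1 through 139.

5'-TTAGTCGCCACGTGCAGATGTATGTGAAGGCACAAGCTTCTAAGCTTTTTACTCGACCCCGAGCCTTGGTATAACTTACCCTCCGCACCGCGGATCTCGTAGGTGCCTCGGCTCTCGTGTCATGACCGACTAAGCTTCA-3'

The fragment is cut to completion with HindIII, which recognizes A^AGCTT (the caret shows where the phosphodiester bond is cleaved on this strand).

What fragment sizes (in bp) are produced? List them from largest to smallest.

HindIII sites (AAGCTT) start at positions 34, 42, 132.
HindIII cuts after the first base of each site, so after positions 34, 42, 132.
Linear molecule, 3 cuts → 4 fragments:
  1–34 → 34 bp
  35–42 → 8 bp
  43–132 → 90 bp
  133–139 → 7 bp
Sorted largest to smallest: 90, 34, 8, 7 bp.

90, 34, 8, 7 bp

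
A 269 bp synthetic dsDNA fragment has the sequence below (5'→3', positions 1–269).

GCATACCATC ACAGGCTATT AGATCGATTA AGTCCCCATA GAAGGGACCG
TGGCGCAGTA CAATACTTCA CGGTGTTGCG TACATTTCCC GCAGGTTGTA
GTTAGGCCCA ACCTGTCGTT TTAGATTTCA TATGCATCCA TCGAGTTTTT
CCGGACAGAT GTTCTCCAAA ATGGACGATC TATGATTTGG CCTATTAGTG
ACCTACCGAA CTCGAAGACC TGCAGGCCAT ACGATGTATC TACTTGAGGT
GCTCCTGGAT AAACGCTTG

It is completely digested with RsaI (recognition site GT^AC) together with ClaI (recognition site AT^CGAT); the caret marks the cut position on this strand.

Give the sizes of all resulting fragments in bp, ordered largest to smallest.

188, 35, 24, 22 bp

RsaI sites (GTAC) start at positions 58, 80.
RsaI cuts after base 2 of each site, so after positions 59, 81.
The ClaI site (ATCGAT) starts at position 23.
ClaI cuts after base 2 of each site, so after position 24.
Combined cut positions: 24, 59, 81.
Linear molecule, 3 cuts → 4 fragments:
  1–24 → 24 bp
  25–59 → 35 bp
  60–81 → 22 bp
  82–269 → 188 bp
Sorted largest to smallest: 188, 35, 24, 22 bp.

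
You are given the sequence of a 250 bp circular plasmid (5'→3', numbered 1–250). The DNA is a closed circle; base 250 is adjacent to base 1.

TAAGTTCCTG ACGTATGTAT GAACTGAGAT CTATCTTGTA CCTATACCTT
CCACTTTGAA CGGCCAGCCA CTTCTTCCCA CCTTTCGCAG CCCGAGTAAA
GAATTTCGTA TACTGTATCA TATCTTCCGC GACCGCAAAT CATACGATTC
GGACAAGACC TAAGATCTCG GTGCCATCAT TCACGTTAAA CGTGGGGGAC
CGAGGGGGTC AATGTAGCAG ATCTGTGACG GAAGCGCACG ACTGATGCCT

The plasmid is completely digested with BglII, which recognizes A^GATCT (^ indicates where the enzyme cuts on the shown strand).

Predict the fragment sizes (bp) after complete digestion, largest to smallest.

BglII sites (AGATCT) start at positions 27, 163, 219.
BglII cuts after the first base of each site, so after positions 27, 163, 219.
Circular molecule, 3 cuts → 3 fragments:
  28–163 → 136 bp
  164–219 → 56 bp
  220–250 then 1–27 → 31 + 27 = 58 bp
Sorted largest to smallest: 136, 58, 56 bp.

136, 58, 56 bp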